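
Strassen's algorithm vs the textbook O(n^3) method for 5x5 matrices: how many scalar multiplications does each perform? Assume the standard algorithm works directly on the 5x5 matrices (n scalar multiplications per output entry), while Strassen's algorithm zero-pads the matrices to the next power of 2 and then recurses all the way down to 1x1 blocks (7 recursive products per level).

Matrix multiplication for 5x5 matrices:

Strassen's algorithm requires power-of-2 dimensions. Pad 5x5 to 8x8 (next power of 2).

Standard algorithm: 5^3 = 125 multiplications
Strassen's algorithm: 7^(log2(8)) = 7^3 = 343 multiplications
Difference: 125 - 343 = -218 (Strassen uses MORE here due to padding overhead — for small or just-over-power-of-2 n, padding can outweigh the per-level savings)

Standard: 125 multiplications (5^3). Strassen: 343 multiplications (7^3, after padding to 8x8). Strassen reduces 8 recursive multiplications to 7 at each level.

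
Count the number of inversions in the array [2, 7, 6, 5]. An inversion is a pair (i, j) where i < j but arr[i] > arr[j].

Finding inversions in [2, 7, 6, 5]:

(1, 2): arr[1]=7 > arr[2]=6
(1, 3): arr[1]=7 > arr[3]=5
(2, 3): arr[2]=6 > arr[3]=5

Total inversions: 3

The array has 3 inversion(s): (1,2), (1,3), (2,3). Each pair (i,j) satisfies i < j and arr[i] > arr[j].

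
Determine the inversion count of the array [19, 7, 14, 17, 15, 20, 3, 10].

Finding inversions in [19, 7, 14, 17, 15, 20, 3, 10]:

(0, 1): arr[0]=19 > arr[1]=7
(0, 2): arr[0]=19 > arr[2]=14
(0, 3): arr[0]=19 > arr[3]=17
(0, 4): arr[0]=19 > arr[4]=15
(0, 6): arr[0]=19 > arr[6]=3
(0, 7): arr[0]=19 > arr[7]=10
(1, 6): arr[1]=7 > arr[6]=3
(2, 6): arr[2]=14 > arr[6]=3
(2, 7): arr[2]=14 > arr[7]=10
(3, 4): arr[3]=17 > arr[4]=15
(3, 6): arr[3]=17 > arr[6]=3
(3, 7): arr[3]=17 > arr[7]=10
(4, 6): arr[4]=15 > arr[6]=3
(4, 7): arr[4]=15 > arr[7]=10
(5, 6): arr[5]=20 > arr[6]=3
(5, 7): arr[5]=20 > arr[7]=10

Total inversions: 16

The array has 16 inversion(s): (0,1), (0,2), (0,3), (0,4), (0,6), (0,7), (1,6), (2,6), (2,7), (3,4), (3,6), (3,7), (4,6), (4,7), (5,6), (5,7). Each pair (i,j) satisfies i < j and arr[i] > arr[j].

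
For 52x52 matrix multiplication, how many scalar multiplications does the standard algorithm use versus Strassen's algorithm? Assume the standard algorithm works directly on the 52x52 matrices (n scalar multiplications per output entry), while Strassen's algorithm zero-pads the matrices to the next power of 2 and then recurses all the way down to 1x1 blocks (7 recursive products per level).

Matrix multiplication for 52x52 matrices:

Strassen's algorithm requires power-of-2 dimensions. Pad 52x52 to 64x64 (next power of 2).

Standard algorithm: 52^3 = 140608 multiplications
Strassen's algorithm: 7^(log2(64)) = 7^6 = 117649 multiplications
Savings: 140608 - 117649 = 22959 multiplications

Standard: 140608 multiplications (52^3). Strassen: 117649 multiplications (7^6, after padding to 64x64). Strassen reduces 8 recursive multiplications to 7 at each level.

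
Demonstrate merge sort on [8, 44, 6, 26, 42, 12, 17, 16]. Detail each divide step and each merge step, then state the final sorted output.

Merge sort trace:

Split: [8, 44, 6, 26, 42, 12, 17, 16] -> [8, 44, 6, 26] and [42, 12, 17, 16]
  Split: [8, 44, 6, 26] -> [8, 44] and [6, 26]
    Split: [8, 44] -> [8] and [44]
    Merge: [8] + [44] -> [8, 44]
    Split: [6, 26] -> [6] and [26]
    Merge: [6] + [26] -> [6, 26]
  Merge: [8, 44] + [6, 26] -> [6, 8, 26, 44]
  Split: [42, 12, 17, 16] -> [42, 12] and [17, 16]
    Split: [42, 12] -> [42] and [12]
    Merge: [42] + [12] -> [12, 42]
    Split: [17, 16] -> [17] and [16]
    Merge: [17] + [16] -> [16, 17]
  Merge: [12, 42] + [16, 17] -> [12, 16, 17, 42]
Merge: [6, 8, 26, 44] + [12, 16, 17, 42] -> [6, 8, 12, 16, 17, 26, 42, 44]

Final sorted array: [6, 8, 12, 16, 17, 26, 42, 44]

The merge sort proceeds by recursively splitting the array and merging sorted halves.
After all merges, the sorted array is [6, 8, 12, 16, 17, 26, 42, 44].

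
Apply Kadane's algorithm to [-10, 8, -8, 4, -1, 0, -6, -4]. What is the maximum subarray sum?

Using Kadane's algorithm on [-10, 8, -8, 4, -1, 0, -6, -4]:

Scanning through the array:
Position 1 (value 8): max_ending_here = 8, max_so_far = 8
Position 2 (value -8): max_ending_here = 0, max_so_far = 8
Position 3 (value 4): max_ending_here = 4, max_so_far = 8
Position 4 (value -1): max_ending_here = 3, max_so_far = 8
Position 5 (value 0): max_ending_here = 3, max_so_far = 8
Position 6 (value -6): max_ending_here = -3, max_so_far = 8
Position 7 (value -4): max_ending_here = -4, max_so_far = 8

Maximum subarray: [8]
Maximum sum: 8

The maximum subarray is [8] with sum 8. This subarray runs from index 1 to index 1.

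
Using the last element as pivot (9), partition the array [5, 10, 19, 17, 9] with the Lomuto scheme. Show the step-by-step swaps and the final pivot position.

Lomuto partition with pivot = 9:

Initial array: [5, 10, 19, 17, 9]

arr[0]=5 <= 9: swap with position 0, array becomes [5, 10, 19, 17, 9]
arr[1]=10 > 9: no swap
arr[2]=19 > 9: no swap
arr[3]=17 > 9: no swap

Place pivot at position 1: [5, 9, 19, 17, 10]
Pivot position: 1

After partitioning with pivot 9, the array becomes [5, 9, 19, 17, 10]. The pivot is placed at index 1. All elements to the left of the pivot are <= 9, and all elements to the right are > 9.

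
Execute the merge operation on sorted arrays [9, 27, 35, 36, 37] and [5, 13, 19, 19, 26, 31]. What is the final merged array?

Merging process:

Compare 9 vs 5: take 5 from right. Merged: [5]
Compare 9 vs 13: take 9 from left. Merged: [5, 9]
Compare 27 vs 13: take 13 from right. Merged: [5, 9, 13]
Compare 27 vs 19: take 19 from right. Merged: [5, 9, 13, 19]
Compare 27 vs 19: take 19 from right. Merged: [5, 9, 13, 19, 19]
Compare 27 vs 26: take 26 from right. Merged: [5, 9, 13, 19, 19, 26]
Compare 27 vs 31: take 27 from left. Merged: [5, 9, 13, 19, 19, 26, 27]
Compare 35 vs 31: take 31 from right. Merged: [5, 9, 13, 19, 19, 26, 27, 31]
Append remaining from left: [35, 36, 37]. Merged: [5, 9, 13, 19, 19, 26, 27, 31, 35, 36, 37]

Final merged array: [5, 9, 13, 19, 19, 26, 27, 31, 35, 36, 37]
Total comparisons: 8

The merged array is [5, 9, 13, 19, 19, 26, 27, 31, 35, 36, 37], requiring 8 comparisons. The merge step runs in O(n) time where n is the total number of elements.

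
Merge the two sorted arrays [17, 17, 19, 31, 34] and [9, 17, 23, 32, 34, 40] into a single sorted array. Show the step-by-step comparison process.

Merging process:

Compare 17 vs 9: take 9 from right. Merged: [9]
Compare 17 vs 17: take 17 from left. Merged: [9, 17]
Compare 17 vs 17: take 17 from left. Merged: [9, 17, 17]
Compare 19 vs 17: take 17 from right. Merged: [9, 17, 17, 17]
Compare 19 vs 23: take 19 from left. Merged: [9, 17, 17, 17, 19]
Compare 31 vs 23: take 23 from right. Merged: [9, 17, 17, 17, 19, 23]
Compare 31 vs 32: take 31 from left. Merged: [9, 17, 17, 17, 19, 23, 31]
Compare 34 vs 32: take 32 from right. Merged: [9, 17, 17, 17, 19, 23, 31, 32]
Compare 34 vs 34: take 34 from left. Merged: [9, 17, 17, 17, 19, 23, 31, 32, 34]
Append remaining from right: [34, 40]. Merged: [9, 17, 17, 17, 19, 23, 31, 32, 34, 34, 40]

Final merged array: [9, 17, 17, 17, 19, 23, 31, 32, 34, 34, 40]
Total comparisons: 9

The merged array is [9, 17, 17, 17, 19, 23, 31, 32, 34, 34, 40], requiring 9 comparisons. The merge step runs in O(n) time where n is the total number of elements.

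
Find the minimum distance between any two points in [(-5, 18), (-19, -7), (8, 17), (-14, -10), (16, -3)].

Computing all pairwise distances among 5 points:

d((-5, 18), (-19, -7)) = 28.6531
d((-5, 18), (8, 17)) = 13.0384
d((-5, 18), (-14, -10)) = 29.4109
d((-5, 18), (16, -3)) = 29.6985
d((-19, -7), (8, 17)) = 36.1248
d((-19, -7), (-14, -10)) = 5.831 <-- minimum
d((-19, -7), (16, -3)) = 35.2278
d((8, 17), (-14, -10)) = 34.8281
d((8, 17), (16, -3)) = 21.5407
d((-14, -10), (16, -3)) = 30.8058

Closest pair: (-19, -7) and (-14, -10) with distance 5.831

The closest pair is (-19, -7) and (-14, -10) with Euclidean distance 5.831. For 5 points, brute-force pairwise comparison is shown above. For large n, the divide-and-conquer algorithm (sort by x, recurse on halves, check the dividing strip) achieves O(n log n).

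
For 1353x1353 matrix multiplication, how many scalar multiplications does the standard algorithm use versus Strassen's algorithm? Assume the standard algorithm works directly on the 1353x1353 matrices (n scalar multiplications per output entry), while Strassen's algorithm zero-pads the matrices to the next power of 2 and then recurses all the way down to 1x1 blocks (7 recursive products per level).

Matrix multiplication for 1353x1353 matrices:

Strassen's algorithm requires power-of-2 dimensions. Pad 1353x1353 to 2048x2048 (next power of 2).

Standard algorithm: 1353^3 = 2476813977 multiplications
Strassen's algorithm: 7^(log2(2048)) = 7^11 = 1977326743 multiplications
Savings: 2476813977 - 1977326743 = 499487234 multiplications

Standard: 2476813977 multiplications (1353^3). Strassen: 1977326743 multiplications (7^11, after padding to 2048x2048). Strassen reduces 8 recursive multiplications to 7 at each level.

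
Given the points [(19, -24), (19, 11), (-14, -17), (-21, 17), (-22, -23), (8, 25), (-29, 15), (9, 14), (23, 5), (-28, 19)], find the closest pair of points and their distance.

Computing all pairwise distances among 10 points:

d((19, -24), (19, 11)) = 35.0
d((19, -24), (-14, -17)) = 33.7343
d((19, -24), (-21, 17)) = 57.28
d((19, -24), (-22, -23)) = 41.0122
d((19, -24), (8, 25)) = 50.2195
d((19, -24), (-29, 15)) = 61.8466
d((19, -24), (9, 14)) = 39.2938
d((19, -24), (23, 5)) = 29.2746
d((19, -24), (-28, 19)) = 63.7024
d((19, 11), (-14, -17)) = 43.2782
d((19, 11), (-21, 17)) = 40.4475
d((19, 11), (-22, -23)) = 53.2635
d((19, 11), (8, 25)) = 17.8045
d((19, 11), (-29, 15)) = 48.1664
d((19, 11), (9, 14)) = 10.4403
d((19, 11), (23, 5)) = 7.2111
d((19, 11), (-28, 19)) = 47.676
d((-14, -17), (-21, 17)) = 34.7131
d((-14, -17), (-22, -23)) = 10.0
d((-14, -17), (8, 25)) = 47.4131
d((-14, -17), (-29, 15)) = 35.3412
d((-14, -17), (9, 14)) = 38.6005
d((-14, -17), (23, 5)) = 43.0465
d((-14, -17), (-28, 19)) = 38.6264
d((-21, 17), (-22, -23)) = 40.0125
d((-21, 17), (8, 25)) = 30.0832
d((-21, 17), (-29, 15)) = 8.2462
d((-21, 17), (9, 14)) = 30.1496
d((-21, 17), (23, 5)) = 45.607
d((-21, 17), (-28, 19)) = 7.2801
d((-22, -23), (8, 25)) = 56.6039
d((-22, -23), (-29, 15)) = 38.6394
d((-22, -23), (9, 14)) = 48.2701
d((-22, -23), (23, 5)) = 53.0
d((-22, -23), (-28, 19)) = 42.4264
d((8, 25), (-29, 15)) = 38.3275
d((8, 25), (9, 14)) = 11.0454
d((8, 25), (23, 5)) = 25.0
d((8, 25), (-28, 19)) = 36.4966
d((-29, 15), (9, 14)) = 38.0132
d((-29, 15), (23, 5)) = 52.9528
d((-29, 15), (-28, 19)) = 4.1231 <-- minimum
d((9, 14), (23, 5)) = 16.6433
d((9, 14), (-28, 19)) = 37.3363
d((23, 5), (-28, 19)) = 52.8867

Closest pair: (-29, 15) and (-28, 19) with distance 4.1231

The closest pair is (-29, 15) and (-28, 19) with Euclidean distance 4.1231. For 10 points, brute-force pairwise comparison is shown above. For large n, the divide-and-conquer algorithm (sort by x, recurse on halves, check the dividing strip) achieves O(n log n).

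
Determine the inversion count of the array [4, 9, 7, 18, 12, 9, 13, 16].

Finding inversions in [4, 9, 7, 18, 12, 9, 13, 16]:

(1, 2): arr[1]=9 > arr[2]=7
(3, 4): arr[3]=18 > arr[4]=12
(3, 5): arr[3]=18 > arr[5]=9
(3, 6): arr[3]=18 > arr[6]=13
(3, 7): arr[3]=18 > arr[7]=16
(4, 5): arr[4]=12 > arr[5]=9

Total inversions: 6

The array has 6 inversion(s): (1,2), (3,4), (3,5), (3,6), (3,7), (4,5). Each pair (i,j) satisfies i < j and arr[i] > arr[j].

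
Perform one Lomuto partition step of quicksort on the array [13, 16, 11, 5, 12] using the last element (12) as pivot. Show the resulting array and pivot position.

Lomuto partition with pivot = 12:

Initial array: [13, 16, 11, 5, 12]

arr[0]=13 > 12: no swap
arr[1]=16 > 12: no swap
arr[2]=11 <= 12: swap with position 0, array becomes [11, 16, 13, 5, 12]
arr[3]=5 <= 12: swap with position 1, array becomes [11, 5, 13, 16, 12]

Place pivot at position 2: [11, 5, 12, 16, 13]
Pivot position: 2

After partitioning with pivot 12, the array becomes [11, 5, 12, 16, 13]. The pivot is placed at index 2. All elements to the left of the pivot are <= 12, and all elements to the right are > 12.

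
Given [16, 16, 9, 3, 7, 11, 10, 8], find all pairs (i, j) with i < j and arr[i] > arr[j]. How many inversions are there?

Finding inversions in [16, 16, 9, 3, 7, 11, 10, 8]:

(0, 2): arr[0]=16 > arr[2]=9
(0, 3): arr[0]=16 > arr[3]=3
(0, 4): arr[0]=16 > arr[4]=7
(0, 5): arr[0]=16 > arr[5]=11
(0, 6): arr[0]=16 > arr[6]=10
(0, 7): arr[0]=16 > arr[7]=8
(1, 2): arr[1]=16 > arr[2]=9
(1, 3): arr[1]=16 > arr[3]=3
(1, 4): arr[1]=16 > arr[4]=7
(1, 5): arr[1]=16 > arr[5]=11
(1, 6): arr[1]=16 > arr[6]=10
(1, 7): arr[1]=16 > arr[7]=8
(2, 3): arr[2]=9 > arr[3]=3
(2, 4): arr[2]=9 > arr[4]=7
(2, 7): arr[2]=9 > arr[7]=8
(5, 6): arr[5]=11 > arr[6]=10
(5, 7): arr[5]=11 > arr[7]=8
(6, 7): arr[6]=10 > arr[7]=8

Total inversions: 18

The array has 18 inversion(s): (0,2), (0,3), (0,4), (0,5), (0,6), (0,7), (1,2), (1,3), (1,4), (1,5), (1,6), (1,7), (2,3), (2,4), (2,7), (5,6), (5,7), (6,7). Each pair (i,j) satisfies i < j and arr[i] > arr[j].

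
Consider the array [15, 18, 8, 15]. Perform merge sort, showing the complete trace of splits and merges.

Merge sort trace:

Split: [15, 18, 8, 15] -> [15, 18] and [8, 15]
  Split: [15, 18] -> [15] and [18]
  Merge: [15] + [18] -> [15, 18]
  Split: [8, 15] -> [8] and [15]
  Merge: [8] + [15] -> [8, 15]
Merge: [15, 18] + [8, 15] -> [8, 15, 15, 18]

Final sorted array: [8, 15, 15, 18]

The merge sort proceeds by recursively splitting the array and merging sorted halves.
After all merges, the sorted array is [8, 15, 15, 18].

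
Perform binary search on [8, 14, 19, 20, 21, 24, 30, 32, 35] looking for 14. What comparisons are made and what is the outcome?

Binary search for 14 in [8, 14, 19, 20, 21, 24, 30, 32, 35]:

lo=0, hi=8, mid=4, arr[mid]=21 -> 21 > 14, search left half
lo=0, hi=3, mid=1, arr[mid]=14 -> Found target at index 1!

Binary search finds 14 at index 1 after 2 comparisons. The search repeatedly halves the search space by comparing with the middle element.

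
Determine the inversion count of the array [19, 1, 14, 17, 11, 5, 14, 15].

Finding inversions in [19, 1, 14, 17, 11, 5, 14, 15]:

(0, 1): arr[0]=19 > arr[1]=1
(0, 2): arr[0]=19 > arr[2]=14
(0, 3): arr[0]=19 > arr[3]=17
(0, 4): arr[0]=19 > arr[4]=11
(0, 5): arr[0]=19 > arr[5]=5
(0, 6): arr[0]=19 > arr[6]=14
(0, 7): arr[0]=19 > arr[7]=15
(2, 4): arr[2]=14 > arr[4]=11
(2, 5): arr[2]=14 > arr[5]=5
(3, 4): arr[3]=17 > arr[4]=11
(3, 5): arr[3]=17 > arr[5]=5
(3, 6): arr[3]=17 > arr[6]=14
(3, 7): arr[3]=17 > arr[7]=15
(4, 5): arr[4]=11 > arr[5]=5

Total inversions: 14

The array has 14 inversion(s): (0,1), (0,2), (0,3), (0,4), (0,5), (0,6), (0,7), (2,4), (2,5), (3,4), (3,5), (3,6), (3,7), (4,5). Each pair (i,j) satisfies i < j and arr[i] > arr[j].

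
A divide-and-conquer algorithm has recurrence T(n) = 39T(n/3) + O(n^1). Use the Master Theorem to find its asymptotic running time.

Master Theorem for T(n) = 39T(n/3) + O(n^1):

a = 39, b = 3, c = 1
log_b(a) = log_3(39) = 3.3347

Case 1: c = 1 < log_3(39) = 3.3347
T(n) = O(n^(log_3 39))

For T(n) = 39T(n/3) + O(n^1): log_3(39) = 3.3347. This is Case 1 of the Master Theorem (c < log_b(a), work dominated by leaves), giving O(n^(log_3 39)).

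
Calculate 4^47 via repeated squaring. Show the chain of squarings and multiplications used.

Computing 4^47 by squaring (build up from 4^1; each line after the first costs one multiplication):

4^1 = 4
4^2 = (4^1)^2 = 4^2 = 16
4^4 = (4^2)^2 = 16^2 = 256
4^5 = 4 * 4^4 = 4 * 256 = 1024
4^10 = (4^5)^2 = 1024^2 = 1048576
4^11 = 4 * 4^10 = 4 * 1048576 = 4194304
4^22 = (4^11)^2 = 4194304^2 = 17592186044416
4^23 = 4 * 4^22 = 4 * 17592186044416 = 70368744177664
4^46 = (4^23)^2 = 70368744177664^2 = 4951760157141521099596496896
4^47 = 4 * 4^46 = 4 * 4951760157141521099596496896 = 19807040628566084398385987584

Result: 19807040628566084398385987584
Multiplications needed: 9 (9 lines after 4^1)

4^47 = 19807040628566084398385987584. Using exponentiation by squaring, this requires 9 multiplications. The key idea: if the exponent is even, square the half-power; if odd, multiply by the base once.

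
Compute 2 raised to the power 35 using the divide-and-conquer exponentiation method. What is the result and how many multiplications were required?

Computing 2^35 by squaring (build up from 2^1; each line after the first costs one multiplication):

2^1 = 2
2^2 = (2^1)^2 = 2^2 = 4
2^4 = (2^2)^2 = 4^2 = 16
2^8 = (2^4)^2 = 16^2 = 256
2^16 = (2^8)^2 = 256^2 = 65536
2^17 = 2 * 2^16 = 2 * 65536 = 131072
2^34 = (2^17)^2 = 131072^2 = 17179869184
2^35 = 2 * 2^34 = 2 * 17179869184 = 34359738368

Result: 34359738368
Multiplications needed: 7 (7 lines after 2^1)

2^35 = 34359738368. Using exponentiation by squaring, this requires 7 multiplications. The key idea: if the exponent is even, square the half-power; if odd, multiply by the base once.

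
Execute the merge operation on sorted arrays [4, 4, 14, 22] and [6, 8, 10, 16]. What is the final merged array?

Merging process:

Compare 4 vs 6: take 4 from left. Merged: [4]
Compare 4 vs 6: take 4 from left. Merged: [4, 4]
Compare 14 vs 6: take 6 from right. Merged: [4, 4, 6]
Compare 14 vs 8: take 8 from right. Merged: [4, 4, 6, 8]
Compare 14 vs 10: take 10 from right. Merged: [4, 4, 6, 8, 10]
Compare 14 vs 16: take 14 from left. Merged: [4, 4, 6, 8, 10, 14]
Compare 22 vs 16: take 16 from right. Merged: [4, 4, 6, 8, 10, 14, 16]
Append remaining from left: [22]. Merged: [4, 4, 6, 8, 10, 14, 16, 22]

Final merged array: [4, 4, 6, 8, 10, 14, 16, 22]
Total comparisons: 7

The merged array is [4, 4, 6, 8, 10, 14, 16, 22], requiring 7 comparisons. The merge step runs in O(n) time where n is the total number of elements.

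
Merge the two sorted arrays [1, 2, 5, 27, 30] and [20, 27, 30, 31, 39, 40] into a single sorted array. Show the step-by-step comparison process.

Merging process:

Compare 1 vs 20: take 1 from left. Merged: [1]
Compare 2 vs 20: take 2 from left. Merged: [1, 2]
Compare 5 vs 20: take 5 from left. Merged: [1, 2, 5]
Compare 27 vs 20: take 20 from right. Merged: [1, 2, 5, 20]
Compare 27 vs 27: take 27 from left. Merged: [1, 2, 5, 20, 27]
Compare 30 vs 27: take 27 from right. Merged: [1, 2, 5, 20, 27, 27]
Compare 30 vs 30: take 30 from left. Merged: [1, 2, 5, 20, 27, 27, 30]
Append remaining from right: [30, 31, 39, 40]. Merged: [1, 2, 5, 20, 27, 27, 30, 30, 31, 39, 40]

Final merged array: [1, 2, 5, 20, 27, 27, 30, 30, 31, 39, 40]
Total comparisons: 7

The merged array is [1, 2, 5, 20, 27, 27, 30, 30, 31, 39, 40], requiring 7 comparisons. The merge step runs in O(n) time where n is the total number of elements.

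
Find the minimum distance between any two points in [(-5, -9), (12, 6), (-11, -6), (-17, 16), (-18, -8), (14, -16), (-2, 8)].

Computing all pairwise distances among 7 points:

d((-5, -9), (12, 6)) = 22.6716
d((-5, -9), (-11, -6)) = 6.7082 <-- minimum
d((-5, -9), (-17, 16)) = 27.7308
d((-5, -9), (-18, -8)) = 13.0384
d((-5, -9), (14, -16)) = 20.2485
d((-5, -9), (-2, 8)) = 17.2627
d((12, 6), (-11, -6)) = 25.9422
d((12, 6), (-17, 16)) = 30.6757
d((12, 6), (-18, -8)) = 33.1059
d((12, 6), (14, -16)) = 22.0907
d((12, 6), (-2, 8)) = 14.1421
d((-11, -6), (-17, 16)) = 22.8035
d((-11, -6), (-18, -8)) = 7.2801
d((-11, -6), (14, -16)) = 26.9258
d((-11, -6), (-2, 8)) = 16.6433
d((-17, 16), (-18, -8)) = 24.0208
d((-17, 16), (14, -16)) = 44.5533
d((-17, 16), (-2, 8)) = 17.0
d((-18, -8), (14, -16)) = 32.9848
d((-18, -8), (-2, 8)) = 22.6274
d((14, -16), (-2, 8)) = 28.8444

Closest pair: (-5, -9) and (-11, -6) with distance 6.7082

The closest pair is (-5, -9) and (-11, -6) with Euclidean distance 6.7082. For 7 points, brute-force pairwise comparison is shown above. For large n, the divide-and-conquer algorithm (sort by x, recurse on halves, check the dividing strip) achieves O(n log n).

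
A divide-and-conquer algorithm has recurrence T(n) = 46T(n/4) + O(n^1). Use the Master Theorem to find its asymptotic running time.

Master Theorem for T(n) = 46T(n/4) + O(n^1):

a = 46, b = 4, c = 1
log_b(a) = log_4(46) = 2.7618

Case 1: c = 1 < log_4(46) = 2.7618
T(n) = O(n^(log_4 46))

For T(n) = 46T(n/4) + O(n^1): log_4(46) = 2.7618. This is Case 1 of the Master Theorem (c < log_b(a), work dominated by leaves), giving O(n^(log_4 46)).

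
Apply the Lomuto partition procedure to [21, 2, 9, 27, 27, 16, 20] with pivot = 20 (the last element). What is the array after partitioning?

Lomuto partition with pivot = 20:

Initial array: [21, 2, 9, 27, 27, 16, 20]

arr[0]=21 > 20: no swap
arr[1]=2 <= 20: swap with position 0, array becomes [2, 21, 9, 27, 27, 16, 20]
arr[2]=9 <= 20: swap with position 1, array becomes [2, 9, 21, 27, 27, 16, 20]
arr[3]=27 > 20: no swap
arr[4]=27 > 20: no swap
arr[5]=16 <= 20: swap with position 2, array becomes [2, 9, 16, 27, 27, 21, 20]

Place pivot at position 3: [2, 9, 16, 20, 27, 21, 27]
Pivot position: 3

After partitioning with pivot 20, the array becomes [2, 9, 16, 20, 27, 21, 27]. The pivot is placed at index 3. All elements to the left of the pivot are <= 20, and all elements to the right are > 20.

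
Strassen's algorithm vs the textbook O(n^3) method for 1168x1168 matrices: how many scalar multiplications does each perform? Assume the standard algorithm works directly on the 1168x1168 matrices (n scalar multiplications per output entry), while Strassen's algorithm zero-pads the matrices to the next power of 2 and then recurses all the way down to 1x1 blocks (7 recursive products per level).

Matrix multiplication for 1168x1168 matrices:

Strassen's algorithm requires power-of-2 dimensions. Pad 1168x1168 to 2048x2048 (next power of 2).

Standard algorithm: 1168^3 = 1593413632 multiplications
Strassen's algorithm: 7^(log2(2048)) = 7^11 = 1977326743 multiplications
Difference: 1593413632 - 1977326743 = -383913111 (Strassen uses MORE here due to padding overhead — for small or just-over-power-of-2 n, padding can outweigh the per-level savings)

Standard: 1593413632 multiplications (1168^3). Strassen: 1977326743 multiplications (7^11, after padding to 2048x2048). Strassen reduces 8 recursive multiplications to 7 at each level.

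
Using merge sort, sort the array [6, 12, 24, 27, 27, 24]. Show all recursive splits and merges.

Merge sort trace:

Split: [6, 12, 24, 27, 27, 24] -> [6, 12, 24] and [27, 27, 24]
  Split: [6, 12, 24] -> [6] and [12, 24]
    Split: [12, 24] -> [12] and [24]
    Merge: [12] + [24] -> [12, 24]
  Merge: [6] + [12, 24] -> [6, 12, 24]
  Split: [27, 27, 24] -> [27] and [27, 24]
    Split: [27, 24] -> [27] and [24]
    Merge: [27] + [24] -> [24, 27]
  Merge: [27] + [24, 27] -> [24, 27, 27]
Merge: [6, 12, 24] + [24, 27, 27] -> [6, 12, 24, 24, 27, 27]

Final sorted array: [6, 12, 24, 24, 27, 27]

The merge sort proceeds by recursively splitting the array and merging sorted halves.
After all merges, the sorted array is [6, 12, 24, 24, 27, 27].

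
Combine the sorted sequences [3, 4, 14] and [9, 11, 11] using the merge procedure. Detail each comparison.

Merging process:

Compare 3 vs 9: take 3 from left. Merged: [3]
Compare 4 vs 9: take 4 from left. Merged: [3, 4]
Compare 14 vs 9: take 9 from right. Merged: [3, 4, 9]
Compare 14 vs 11: take 11 from right. Merged: [3, 4, 9, 11]
Compare 14 vs 11: take 11 from right. Merged: [3, 4, 9, 11, 11]
Append remaining from left: [14]. Merged: [3, 4, 9, 11, 11, 14]

Final merged array: [3, 4, 9, 11, 11, 14]
Total comparisons: 5

The merged array is [3, 4, 9, 11, 11, 14], requiring 5 comparisons. The merge step runs in O(n) time where n is the total number of elements.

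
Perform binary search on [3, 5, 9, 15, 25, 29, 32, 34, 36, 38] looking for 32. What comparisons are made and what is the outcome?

Binary search for 32 in [3, 5, 9, 15, 25, 29, 32, 34, 36, 38]:

lo=0, hi=9, mid=4, arr[mid]=25 -> 25 < 32, search right half
lo=5, hi=9, mid=7, arr[mid]=34 -> 34 > 32, search left half
lo=5, hi=6, mid=5, arr[mid]=29 -> 29 < 32, search right half
lo=6, hi=6, mid=6, arr[mid]=32 -> Found target at index 6!

Binary search finds 32 at index 6 after 4 comparisons. The search repeatedly halves the search space by comparing with the middle element.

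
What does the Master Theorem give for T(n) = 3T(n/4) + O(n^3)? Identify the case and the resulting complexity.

Master Theorem for T(n) = 3T(n/4) + O(n^3):

a = 3, b = 4, c = 3
log_b(a) = log_4(3) = 0.7925

Case 3: c = 3 > log_4(3) = 0.7925
T(n) = O(n^3) = O(n^3)

For T(n) = 3T(n/4) + O(n^3): log_4(3) = 0.7925. This is Case 3 of the Master Theorem (c > log_b(a), work dominated by root), giving O(n^3).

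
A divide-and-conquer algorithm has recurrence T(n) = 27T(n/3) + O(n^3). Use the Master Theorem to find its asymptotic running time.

Master Theorem for T(n) = 27T(n/3) + O(n^3):

a = 27, b = 3, c = 3
log_b(a) = log_3(27) = 3.0000

Case 2: c = 3 = log_3(27) = 3.0000
T(n) = O(n^3 log n) = O(n^3 log n)

For T(n) = 27T(n/3) + O(n^3): log_3(27) = 3.0000. This is Case 2 of the Master Theorem (c = log_b(a), equal work at all levels), giving O(n^3 log n).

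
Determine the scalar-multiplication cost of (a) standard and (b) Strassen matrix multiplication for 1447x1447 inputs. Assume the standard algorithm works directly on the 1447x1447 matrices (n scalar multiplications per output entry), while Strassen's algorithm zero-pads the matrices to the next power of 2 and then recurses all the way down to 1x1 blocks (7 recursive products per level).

Matrix multiplication for 1447x1447 matrices:

Strassen's algorithm requires power-of-2 dimensions. Pad 1447x1447 to 2048x2048 (next power of 2).

Standard algorithm: 1447^3 = 3029741623 multiplications
Strassen's algorithm: 7^(log2(2048)) = 7^11 = 1977326743 multiplications
Savings: 3029741623 - 1977326743 = 1052414880 multiplications

Standard: 3029741623 multiplications (1447^3). Strassen: 1977326743 multiplications (7^11, after padding to 2048x2048). Strassen reduces 8 recursive multiplications to 7 at each level.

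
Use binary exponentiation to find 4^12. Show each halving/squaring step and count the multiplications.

Computing 4^12 by squaring (build up from 4^1; each line after the first costs one multiplication):

4^1 = 4
4^2 = (4^1)^2 = 4^2 = 16
4^3 = 4 * 4^2 = 4 * 16 = 64
4^6 = (4^3)^2 = 64^2 = 4096
4^12 = (4^6)^2 = 4096^2 = 16777216

Result: 16777216
Multiplications needed: 4 (4 lines after 4^1)

4^12 = 16777216. Using exponentiation by squaring, this requires 4 multiplications. The key idea: if the exponent is even, square the half-power; if odd, multiply by the base once.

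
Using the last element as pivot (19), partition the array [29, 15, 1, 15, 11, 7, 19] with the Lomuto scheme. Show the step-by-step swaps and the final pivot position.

Lomuto partition with pivot = 19:

Initial array: [29, 15, 1, 15, 11, 7, 19]

arr[0]=29 > 19: no swap
arr[1]=15 <= 19: swap with position 0, array becomes [15, 29, 1, 15, 11, 7, 19]
arr[2]=1 <= 19: swap with position 1, array becomes [15, 1, 29, 15, 11, 7, 19]
arr[3]=15 <= 19: swap with position 2, array becomes [15, 1, 15, 29, 11, 7, 19]
arr[4]=11 <= 19: swap with position 3, array becomes [15, 1, 15, 11, 29, 7, 19]
arr[5]=7 <= 19: swap with position 4, array becomes [15, 1, 15, 11, 7, 29, 19]

Place pivot at position 5: [15, 1, 15, 11, 7, 19, 29]
Pivot position: 5

After partitioning with pivot 19, the array becomes [15, 1, 15, 11, 7, 19, 29]. The pivot is placed at index 5. All elements to the left of the pivot are <= 19, and all elements to the right are > 19.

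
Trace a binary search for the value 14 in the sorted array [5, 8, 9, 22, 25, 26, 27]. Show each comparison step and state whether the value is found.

Binary search for 14 in [5, 8, 9, 22, 25, 26, 27]:

lo=0, hi=6, mid=3, arr[mid]=22 -> 22 > 14, search left half
lo=0, hi=2, mid=1, arr[mid]=8 -> 8 < 14, search right half
lo=2, hi=2, mid=2, arr[mid]=9 -> 9 < 14, search right half
lo=3 > hi=2, target 14 not found

Binary search determines that 14 is not in the array after 3 comparisons. The search space was exhausted without finding the target.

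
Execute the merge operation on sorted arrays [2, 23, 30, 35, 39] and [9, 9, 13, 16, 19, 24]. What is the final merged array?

Merging process:

Compare 2 vs 9: take 2 from left. Merged: [2]
Compare 23 vs 9: take 9 from right. Merged: [2, 9]
Compare 23 vs 9: take 9 from right. Merged: [2, 9, 9]
Compare 23 vs 13: take 13 from right. Merged: [2, 9, 9, 13]
Compare 23 vs 16: take 16 from right. Merged: [2, 9, 9, 13, 16]
Compare 23 vs 19: take 19 from right. Merged: [2, 9, 9, 13, 16, 19]
Compare 23 vs 24: take 23 from left. Merged: [2, 9, 9, 13, 16, 19, 23]
Compare 30 vs 24: take 24 from right. Merged: [2, 9, 9, 13, 16, 19, 23, 24]
Append remaining from left: [30, 35, 39]. Merged: [2, 9, 9, 13, 16, 19, 23, 24, 30, 35, 39]

Final merged array: [2, 9, 9, 13, 16, 19, 23, 24, 30, 35, 39]
Total comparisons: 8

The merged array is [2, 9, 9, 13, 16, 19, 23, 24, 30, 35, 39], requiring 8 comparisons. The merge step runs in O(n) time where n is the total number of elements.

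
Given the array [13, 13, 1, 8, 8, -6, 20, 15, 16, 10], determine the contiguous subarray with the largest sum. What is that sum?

Using Kadane's algorithm on [13, 13, 1, 8, 8, -6, 20, 15, 16, 10]:

Scanning through the array:
Position 1 (value 13): max_ending_here = 26, max_so_far = 26
Position 2 (value 1): max_ending_here = 27, max_so_far = 27
Position 3 (value 8): max_ending_here = 35, max_so_far = 35
Position 4 (value 8): max_ending_here = 43, max_so_far = 43
Position 5 (value -6): max_ending_here = 37, max_so_far = 43
Position 6 (value 20): max_ending_here = 57, max_so_far = 57
Position 7 (value 15): max_ending_here = 72, max_so_far = 72
Position 8 (value 16): max_ending_here = 88, max_so_far = 88
Position 9 (value 10): max_ending_here = 98, max_so_far = 98

Maximum subarray: [13, 13, 1, 8, 8, -6, 20, 15, 16, 10]
Maximum sum: 98

The maximum subarray is [13, 13, 1, 8, 8, -6, 20, 15, 16, 10] with sum 98. This subarray runs from index 0 to index 9.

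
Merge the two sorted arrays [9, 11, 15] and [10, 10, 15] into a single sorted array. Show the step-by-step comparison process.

Merging process:

Compare 9 vs 10: take 9 from left. Merged: [9]
Compare 11 vs 10: take 10 from right. Merged: [9, 10]
Compare 11 vs 10: take 10 from right. Merged: [9, 10, 10]
Compare 11 vs 15: take 11 from left. Merged: [9, 10, 10, 11]
Compare 15 vs 15: take 15 from left. Merged: [9, 10, 10, 11, 15]
Append remaining from right: [15]. Merged: [9, 10, 10, 11, 15, 15]

Final merged array: [9, 10, 10, 11, 15, 15]
Total comparisons: 5

The merged array is [9, 10, 10, 11, 15, 15], requiring 5 comparisons. The merge step runs in O(n) time where n is the total number of elements.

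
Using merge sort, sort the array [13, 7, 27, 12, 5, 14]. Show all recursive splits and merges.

Merge sort trace:

Split: [13, 7, 27, 12, 5, 14] -> [13, 7, 27] and [12, 5, 14]
  Split: [13, 7, 27] -> [13] and [7, 27]
    Split: [7, 27] -> [7] and [27]
    Merge: [7] + [27] -> [7, 27]
  Merge: [13] + [7, 27] -> [7, 13, 27]
  Split: [12, 5, 14] -> [12] and [5, 14]
    Split: [5, 14] -> [5] and [14]
    Merge: [5] + [14] -> [5, 14]
  Merge: [12] + [5, 14] -> [5, 12, 14]
Merge: [7, 13, 27] + [5, 12, 14] -> [5, 7, 12, 13, 14, 27]

Final sorted array: [5, 7, 12, 13, 14, 27]

The merge sort proceeds by recursively splitting the array and merging sorted halves.
After all merges, the sorted array is [5, 7, 12, 13, 14, 27].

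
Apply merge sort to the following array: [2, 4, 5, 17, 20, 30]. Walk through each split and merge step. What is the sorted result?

Merge sort trace:

Split: [2, 4, 5, 17, 20, 30] -> [2, 4, 5] and [17, 20, 30]
  Split: [2, 4, 5] -> [2] and [4, 5]
    Split: [4, 5] -> [4] and [5]
    Merge: [4] + [5] -> [4, 5]
  Merge: [2] + [4, 5] -> [2, 4, 5]
  Split: [17, 20, 30] -> [17] and [20, 30]
    Split: [20, 30] -> [20] and [30]
    Merge: [20] + [30] -> [20, 30]
  Merge: [17] + [20, 30] -> [17, 20, 30]
Merge: [2, 4, 5] + [17, 20, 30] -> [2, 4, 5, 17, 20, 30]

Final sorted array: [2, 4, 5, 17, 20, 30]

The merge sort proceeds by recursively splitting the array and merging sorted halves.
After all merges, the sorted array is [2, 4, 5, 17, 20, 30].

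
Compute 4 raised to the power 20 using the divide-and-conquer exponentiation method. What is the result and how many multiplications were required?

Computing 4^20 by squaring (build up from 4^1; each line after the first costs one multiplication):

4^1 = 4
4^2 = (4^1)^2 = 4^2 = 16
4^4 = (4^2)^2 = 16^2 = 256
4^5 = 4 * 4^4 = 4 * 256 = 1024
4^10 = (4^5)^2 = 1024^2 = 1048576
4^20 = (4^10)^2 = 1048576^2 = 1099511627776

Result: 1099511627776
Multiplications needed: 5 (5 lines after 4^1)

4^20 = 1099511627776. Using exponentiation by squaring, this requires 5 multiplications. The key idea: if the exponent is even, square the half-power; if odd, multiply by the base once.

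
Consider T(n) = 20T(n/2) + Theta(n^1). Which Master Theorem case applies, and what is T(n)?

Master Theorem for T(n) = 20T(n/2) + O(n^1):

a = 20, b = 2, c = 1
log_b(a) = log_2(20) = 4.3219

Case 1: c = 1 < log_2(20) = 4.3219
T(n) = O(n^(log_2 20))

For T(n) = 20T(n/2) + O(n^1): log_2(20) = 4.3219. This is Case 1 of the Master Theorem (c < log_b(a), work dominated by leaves), giving O(n^(log_2 20)).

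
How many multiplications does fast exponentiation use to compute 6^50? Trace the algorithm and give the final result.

Computing 6^50 by squaring (build up from 6^1; each line after the first costs one multiplication):

6^1 = 6
6^2 = (6^1)^2 = 6^2 = 36
6^3 = 6 * 6^2 = 6 * 36 = 216
6^6 = (6^3)^2 = 216^2 = 46656
6^12 = (6^6)^2 = 46656^2 = 2176782336
6^24 = (6^12)^2 = 2176782336^2 = 4738381338321616896
6^25 = 6 * 6^24 = 6 * 4738381338321616896 = 28430288029929701376
6^50 = (6^25)^2 = 28430288029929701376^2 = 808281277464764060643139600456536293376

Result: 808281277464764060643139600456536293376
Multiplications needed: 7 (7 lines after 6^1)

6^50 = 808281277464764060643139600456536293376. Using exponentiation by squaring, this requires 7 multiplications. The key idea: if the exponent is even, square the half-power; if odd, multiply by the base once.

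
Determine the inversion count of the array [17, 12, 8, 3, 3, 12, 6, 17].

Finding inversions in [17, 12, 8, 3, 3, 12, 6, 17]:

(0, 1): arr[0]=17 > arr[1]=12
(0, 2): arr[0]=17 > arr[2]=8
(0, 3): arr[0]=17 > arr[3]=3
(0, 4): arr[0]=17 > arr[4]=3
(0, 5): arr[0]=17 > arr[5]=12
(0, 6): arr[0]=17 > arr[6]=6
(1, 2): arr[1]=12 > arr[2]=8
(1, 3): arr[1]=12 > arr[3]=3
(1, 4): arr[1]=12 > arr[4]=3
(1, 6): arr[1]=12 > arr[6]=6
(2, 3): arr[2]=8 > arr[3]=3
(2, 4): arr[2]=8 > arr[4]=3
(2, 6): arr[2]=8 > arr[6]=6
(5, 6): arr[5]=12 > arr[6]=6

Total inversions: 14

The array has 14 inversion(s): (0,1), (0,2), (0,3), (0,4), (0,5), (0,6), (1,2), (1,3), (1,4), (1,6), (2,3), (2,4), (2,6), (5,6). Each pair (i,j) satisfies i < j and arr[i] > arr[j].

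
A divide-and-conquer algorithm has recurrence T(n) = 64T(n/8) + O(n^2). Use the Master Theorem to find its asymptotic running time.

Master Theorem for T(n) = 64T(n/8) + O(n^2):

a = 64, b = 8, c = 2
log_b(a) = log_8(64) = 2.0000

Case 2: c = 2 = log_8(64) = 2.0000
T(n) = O(n^2 log n) = O(n^2 log n)

For T(n) = 64T(n/8) + O(n^2): log_8(64) = 2.0000. This is Case 2 of the Master Theorem (c = log_b(a), equal work at all levels), giving O(n^2 log n).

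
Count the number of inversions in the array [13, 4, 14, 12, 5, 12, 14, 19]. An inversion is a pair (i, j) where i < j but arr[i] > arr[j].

Finding inversions in [13, 4, 14, 12, 5, 12, 14, 19]:

(0, 1): arr[0]=13 > arr[1]=4
(0, 3): arr[0]=13 > arr[3]=12
(0, 4): arr[0]=13 > arr[4]=5
(0, 5): arr[0]=13 > arr[5]=12
(2, 3): arr[2]=14 > arr[3]=12
(2, 4): arr[2]=14 > arr[4]=5
(2, 5): arr[2]=14 > arr[5]=12
(3, 4): arr[3]=12 > arr[4]=5

Total inversions: 8

The array has 8 inversion(s): (0,1), (0,3), (0,4), (0,5), (2,3), (2,4), (2,5), (3,4). Each pair (i,j) satisfies i < j and arr[i] > arr[j].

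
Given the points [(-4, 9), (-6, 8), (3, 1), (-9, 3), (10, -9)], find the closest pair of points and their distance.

Computing all pairwise distances among 5 points:

d((-4, 9), (-6, 8)) = 2.2361 <-- minimum
d((-4, 9), (3, 1)) = 10.6301
d((-4, 9), (-9, 3)) = 7.8102
d((-4, 9), (10, -9)) = 22.8035
d((-6, 8), (3, 1)) = 11.4018
d((-6, 8), (-9, 3)) = 5.831
d((-6, 8), (10, -9)) = 23.3452
d((3, 1), (-9, 3)) = 12.1655
d((3, 1), (10, -9)) = 12.2066
d((-9, 3), (10, -9)) = 22.4722

Closest pair: (-4, 9) and (-6, 8) with distance 2.2361

The closest pair is (-4, 9) and (-6, 8) with Euclidean distance 2.2361. For 5 points, brute-force pairwise comparison is shown above. For large n, the divide-and-conquer algorithm (sort by x, recurse on halves, check the dividing strip) achieves O(n log n).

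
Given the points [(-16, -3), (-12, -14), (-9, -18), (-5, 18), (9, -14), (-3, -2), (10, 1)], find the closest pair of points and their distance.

Computing all pairwise distances among 7 points:

d((-16, -3), (-12, -14)) = 11.7047
d((-16, -3), (-9, -18)) = 16.5529
d((-16, -3), (-5, 18)) = 23.7065
d((-16, -3), (9, -14)) = 27.313
d((-16, -3), (-3, -2)) = 13.0384
d((-16, -3), (10, 1)) = 26.3059
d((-12, -14), (-9, -18)) = 5.0 <-- minimum
d((-12, -14), (-5, 18)) = 32.7567
d((-12, -14), (9, -14)) = 21.0
d((-12, -14), (-3, -2)) = 15.0
d((-12, -14), (10, 1)) = 26.6271
d((-9, -18), (-5, 18)) = 36.2215
d((-9, -18), (9, -14)) = 18.4391
d((-9, -18), (-3, -2)) = 17.088
d((-9, -18), (10, 1)) = 26.8701
d((-5, 18), (9, -14)) = 34.9285
d((-5, 18), (-3, -2)) = 20.0998
d((-5, 18), (10, 1)) = 22.6716
d((9, -14), (-3, -2)) = 16.9706
d((9, -14), (10, 1)) = 15.0333
d((-3, -2), (10, 1)) = 13.3417

Closest pair: (-12, -14) and (-9, -18) with distance 5.0

The closest pair is (-12, -14) and (-9, -18) with Euclidean distance 5.0. For 7 points, brute-force pairwise comparison is shown above. For large n, the divide-and-conquer algorithm (sort by x, recurse on halves, check the dividing strip) achieves O(n log n).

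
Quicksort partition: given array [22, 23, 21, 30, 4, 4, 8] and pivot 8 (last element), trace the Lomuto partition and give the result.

Lomuto partition with pivot = 8:

Initial array: [22, 23, 21, 30, 4, 4, 8]

arr[0]=22 > 8: no swap
arr[1]=23 > 8: no swap
arr[2]=21 > 8: no swap
arr[3]=30 > 8: no swap
arr[4]=4 <= 8: swap with position 0, array becomes [4, 23, 21, 30, 22, 4, 8]
arr[5]=4 <= 8: swap with position 1, array becomes [4, 4, 21, 30, 22, 23, 8]

Place pivot at position 2: [4, 4, 8, 30, 22, 23, 21]
Pivot position: 2

After partitioning with pivot 8, the array becomes [4, 4, 8, 30, 22, 23, 21]. The pivot is placed at index 2. All elements to the left of the pivot are <= 8, and all elements to the right are > 8.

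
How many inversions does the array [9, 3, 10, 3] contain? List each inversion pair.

Finding inversions in [9, 3, 10, 3]:

(0, 1): arr[0]=9 > arr[1]=3
(0, 3): arr[0]=9 > arr[3]=3
(2, 3): arr[2]=10 > arr[3]=3

Total inversions: 3

The array has 3 inversion(s): (0,1), (0,3), (2,3). Each pair (i,j) satisfies i < j and arr[i] > arr[j].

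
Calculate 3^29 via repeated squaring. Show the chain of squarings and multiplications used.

Computing 3^29 by squaring (build up from 3^1; each line after the first costs one multiplication):

3^1 = 3
3^2 = (3^1)^2 = 3^2 = 9
3^3 = 3 * 3^2 = 3 * 9 = 27
3^6 = (3^3)^2 = 27^2 = 729
3^7 = 3 * 3^6 = 3 * 729 = 2187
3^14 = (3^7)^2 = 2187^2 = 4782969
3^28 = (3^14)^2 = 4782969^2 = 22876792454961
3^29 = 3 * 3^28 = 3 * 22876792454961 = 68630377364883

Result: 68630377364883
Multiplications needed: 7 (7 lines after 3^1)

3^29 = 68630377364883. Using exponentiation by squaring, this requires 7 multiplications. The key idea: if the exponent is even, square the half-power; if odd, multiply by the base once.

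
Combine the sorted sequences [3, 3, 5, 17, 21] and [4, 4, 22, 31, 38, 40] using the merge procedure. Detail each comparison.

Merging process:

Compare 3 vs 4: take 3 from left. Merged: [3]
Compare 3 vs 4: take 3 from left. Merged: [3, 3]
Compare 5 vs 4: take 4 from right. Merged: [3, 3, 4]
Compare 5 vs 4: take 4 from right. Merged: [3, 3, 4, 4]
Compare 5 vs 22: take 5 from left. Merged: [3, 3, 4, 4, 5]
Compare 17 vs 22: take 17 from left. Merged: [3, 3, 4, 4, 5, 17]
Compare 21 vs 22: take 21 from left. Merged: [3, 3, 4, 4, 5, 17, 21]
Append remaining from right: [22, 31, 38, 40]. Merged: [3, 3, 4, 4, 5, 17, 21, 22, 31, 38, 40]

Final merged array: [3, 3, 4, 4, 5, 17, 21, 22, 31, 38, 40]
Total comparisons: 7

The merged array is [3, 3, 4, 4, 5, 17, 21, 22, 31, 38, 40], requiring 7 comparisons. The merge step runs in O(n) time where n is the total number of elements.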